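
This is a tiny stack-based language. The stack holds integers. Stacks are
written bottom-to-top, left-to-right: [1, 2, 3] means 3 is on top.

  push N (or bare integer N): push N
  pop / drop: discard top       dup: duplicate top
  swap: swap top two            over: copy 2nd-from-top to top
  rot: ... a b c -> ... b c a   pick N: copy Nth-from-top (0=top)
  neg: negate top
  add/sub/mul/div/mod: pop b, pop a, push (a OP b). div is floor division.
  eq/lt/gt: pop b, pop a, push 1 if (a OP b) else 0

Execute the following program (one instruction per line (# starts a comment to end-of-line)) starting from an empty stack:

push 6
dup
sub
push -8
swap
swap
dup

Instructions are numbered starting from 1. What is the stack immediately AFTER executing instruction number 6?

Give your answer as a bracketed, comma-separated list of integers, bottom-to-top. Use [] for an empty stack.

Step 1 ('push 6'): [6]
Step 2 ('dup'): [6, 6]
Step 3 ('sub'): [0]
Step 4 ('push -8'): [0, -8]
Step 5 ('swap'): [-8, 0]
Step 6 ('swap'): [0, -8]

Answer: [0, -8]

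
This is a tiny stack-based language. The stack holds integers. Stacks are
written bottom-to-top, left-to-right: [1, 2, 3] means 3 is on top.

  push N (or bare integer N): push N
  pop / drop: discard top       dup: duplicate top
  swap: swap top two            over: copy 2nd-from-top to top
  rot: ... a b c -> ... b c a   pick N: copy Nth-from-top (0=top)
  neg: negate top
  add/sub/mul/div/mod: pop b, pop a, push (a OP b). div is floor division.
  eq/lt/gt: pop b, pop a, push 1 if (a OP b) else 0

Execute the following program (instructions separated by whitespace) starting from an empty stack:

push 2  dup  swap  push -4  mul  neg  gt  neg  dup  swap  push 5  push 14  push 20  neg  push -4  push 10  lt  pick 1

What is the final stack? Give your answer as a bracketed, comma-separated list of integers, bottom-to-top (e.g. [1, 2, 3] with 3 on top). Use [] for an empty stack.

Answer: [0, 0, 5, 14, -20, 1, -20]

Derivation:
After 'push 2': [2]
After 'dup': [2, 2]
After 'swap': [2, 2]
After 'push -4': [2, 2, -4]
After 'mul': [2, -8]
After 'neg': [2, 8]
After 'gt': [0]
After 'neg': [0]
After 'dup': [0, 0]
After 'swap': [0, 0]
After 'push 5': [0, 0, 5]
After 'push 14': [0, 0, 5, 14]
After 'push 20': [0, 0, 5, 14, 20]
After 'neg': [0, 0, 5, 14, -20]
After 'push -4': [0, 0, 5, 14, -20, -4]
After 'push 10': [0, 0, 5, 14, -20, -4, 10]
After 'lt': [0, 0, 5, 14, -20, 1]
After 'pick 1': [0, 0, 5, 14, -20, 1, -20]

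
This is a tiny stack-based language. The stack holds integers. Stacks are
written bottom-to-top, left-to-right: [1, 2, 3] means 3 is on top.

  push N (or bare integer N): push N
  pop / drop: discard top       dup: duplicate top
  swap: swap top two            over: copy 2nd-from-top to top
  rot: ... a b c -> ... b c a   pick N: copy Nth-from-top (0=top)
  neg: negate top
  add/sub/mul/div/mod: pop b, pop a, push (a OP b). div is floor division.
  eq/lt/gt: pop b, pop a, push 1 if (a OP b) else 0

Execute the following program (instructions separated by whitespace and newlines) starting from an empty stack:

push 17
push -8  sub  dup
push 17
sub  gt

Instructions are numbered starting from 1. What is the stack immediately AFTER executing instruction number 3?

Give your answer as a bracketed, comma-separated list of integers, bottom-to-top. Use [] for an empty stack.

Step 1 ('push 17'): [17]
Step 2 ('push -8'): [17, -8]
Step 3 ('sub'): [25]

Answer: [25]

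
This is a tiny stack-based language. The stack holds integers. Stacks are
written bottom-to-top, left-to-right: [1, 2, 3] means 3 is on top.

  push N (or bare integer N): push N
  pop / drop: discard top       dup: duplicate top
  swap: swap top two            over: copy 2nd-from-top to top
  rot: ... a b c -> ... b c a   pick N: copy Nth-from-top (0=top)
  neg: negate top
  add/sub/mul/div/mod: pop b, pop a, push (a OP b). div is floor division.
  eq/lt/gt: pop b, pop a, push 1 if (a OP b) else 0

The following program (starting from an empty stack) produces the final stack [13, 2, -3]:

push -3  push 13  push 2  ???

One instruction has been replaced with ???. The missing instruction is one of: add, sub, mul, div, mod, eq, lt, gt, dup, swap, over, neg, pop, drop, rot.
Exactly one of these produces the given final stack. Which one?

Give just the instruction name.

Stack before ???: [-3, 13, 2]
Stack after ???:  [13, 2, -3]
The instruction that transforms [-3, 13, 2] -> [13, 2, -3] is: rot

Answer: rot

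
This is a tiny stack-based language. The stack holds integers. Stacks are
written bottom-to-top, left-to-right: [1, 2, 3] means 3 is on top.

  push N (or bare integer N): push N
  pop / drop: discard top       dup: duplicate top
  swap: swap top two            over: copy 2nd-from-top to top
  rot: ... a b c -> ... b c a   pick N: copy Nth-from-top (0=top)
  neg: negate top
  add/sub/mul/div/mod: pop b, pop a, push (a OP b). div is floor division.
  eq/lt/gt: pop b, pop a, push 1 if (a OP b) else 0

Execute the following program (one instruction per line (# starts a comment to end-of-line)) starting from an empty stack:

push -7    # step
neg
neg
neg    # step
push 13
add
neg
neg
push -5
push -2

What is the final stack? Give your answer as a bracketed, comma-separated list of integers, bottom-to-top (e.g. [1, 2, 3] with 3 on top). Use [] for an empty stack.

Answer: [20, -5, -2]

Derivation:
After 'push -7': [-7]
After 'neg': [7]
After 'neg': [-7]
After 'neg': [7]
After 'push 13': [7, 13]
After 'add': [20]
After 'neg': [-20]
After 'neg': [20]
After 'push -5': [20, -5]
After 'push -2': [20, -5, -2]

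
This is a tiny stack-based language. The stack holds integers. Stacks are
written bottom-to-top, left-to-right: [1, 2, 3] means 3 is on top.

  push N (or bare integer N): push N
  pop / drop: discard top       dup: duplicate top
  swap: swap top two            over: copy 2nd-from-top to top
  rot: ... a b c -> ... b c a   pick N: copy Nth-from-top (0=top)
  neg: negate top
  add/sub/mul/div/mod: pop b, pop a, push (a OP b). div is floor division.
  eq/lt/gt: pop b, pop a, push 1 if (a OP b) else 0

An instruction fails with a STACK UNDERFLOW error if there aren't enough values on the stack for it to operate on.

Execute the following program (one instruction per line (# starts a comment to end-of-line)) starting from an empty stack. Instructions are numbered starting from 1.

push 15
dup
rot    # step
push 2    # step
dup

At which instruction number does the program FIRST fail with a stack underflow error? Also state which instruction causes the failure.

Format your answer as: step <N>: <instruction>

Answer: step 3: rot

Derivation:
Step 1 ('push 15'): stack = [15], depth = 1
Step 2 ('dup'): stack = [15, 15], depth = 2
Step 3 ('rot'): needs 3 value(s) but depth is 2 — STACK UNDERFLOW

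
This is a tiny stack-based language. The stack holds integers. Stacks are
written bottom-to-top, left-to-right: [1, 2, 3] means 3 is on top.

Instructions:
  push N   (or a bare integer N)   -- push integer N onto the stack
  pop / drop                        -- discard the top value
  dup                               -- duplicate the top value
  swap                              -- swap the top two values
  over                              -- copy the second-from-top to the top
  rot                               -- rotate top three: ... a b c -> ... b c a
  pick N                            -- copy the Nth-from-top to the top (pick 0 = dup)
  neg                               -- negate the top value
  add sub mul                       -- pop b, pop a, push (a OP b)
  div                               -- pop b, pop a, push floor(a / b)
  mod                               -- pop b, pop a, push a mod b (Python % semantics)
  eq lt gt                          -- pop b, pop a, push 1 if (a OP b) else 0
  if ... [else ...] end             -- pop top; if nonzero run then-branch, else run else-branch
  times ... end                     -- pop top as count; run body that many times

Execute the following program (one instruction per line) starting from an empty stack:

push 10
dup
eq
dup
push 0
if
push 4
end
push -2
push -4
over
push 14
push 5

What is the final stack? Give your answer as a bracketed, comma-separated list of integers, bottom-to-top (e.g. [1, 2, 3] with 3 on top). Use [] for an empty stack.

Answer: [1, 1, -2, -4, -2, 14, 5]

Derivation:
After 'push 10': [10]
After 'dup': [10, 10]
After 'eq': [1]
After 'dup': [1, 1]
After 'push 0': [1, 1, 0]
After 'if': [1, 1]
After 'push -2': [1, 1, -2]
After 'push -4': [1, 1, -2, -4]
After 'over': [1, 1, -2, -4, -2]
After 'push 14': [1, 1, -2, -4, -2, 14]
After 'push 5': [1, 1, -2, -4, -2, 14, 5]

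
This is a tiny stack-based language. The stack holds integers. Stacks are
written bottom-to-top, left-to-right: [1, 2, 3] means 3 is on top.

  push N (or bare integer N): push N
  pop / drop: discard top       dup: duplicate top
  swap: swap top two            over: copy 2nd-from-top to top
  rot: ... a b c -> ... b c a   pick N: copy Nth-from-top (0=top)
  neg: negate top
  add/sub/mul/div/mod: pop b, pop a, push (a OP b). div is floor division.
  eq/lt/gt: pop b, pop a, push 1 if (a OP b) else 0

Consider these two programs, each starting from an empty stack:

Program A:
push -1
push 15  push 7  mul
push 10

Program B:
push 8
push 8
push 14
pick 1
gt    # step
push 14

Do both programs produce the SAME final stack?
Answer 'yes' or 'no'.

Answer: no

Derivation:
Program A trace:
  After 'push -1': [-1]
  After 'push 15': [-1, 15]
  After 'push 7': [-1, 15, 7]
  After 'mul': [-1, 105]
  After 'push 10': [-1, 105, 10]
Program A final stack: [-1, 105, 10]

Program B trace:
  After 'push 8': [8]
  After 'push 8': [8, 8]
  After 'push 14': [8, 8, 14]
  After 'pick 1': [8, 8, 14, 8]
  After 'gt': [8, 8, 1]
  After 'push 14': [8, 8, 1, 14]
Program B final stack: [8, 8, 1, 14]
Same: no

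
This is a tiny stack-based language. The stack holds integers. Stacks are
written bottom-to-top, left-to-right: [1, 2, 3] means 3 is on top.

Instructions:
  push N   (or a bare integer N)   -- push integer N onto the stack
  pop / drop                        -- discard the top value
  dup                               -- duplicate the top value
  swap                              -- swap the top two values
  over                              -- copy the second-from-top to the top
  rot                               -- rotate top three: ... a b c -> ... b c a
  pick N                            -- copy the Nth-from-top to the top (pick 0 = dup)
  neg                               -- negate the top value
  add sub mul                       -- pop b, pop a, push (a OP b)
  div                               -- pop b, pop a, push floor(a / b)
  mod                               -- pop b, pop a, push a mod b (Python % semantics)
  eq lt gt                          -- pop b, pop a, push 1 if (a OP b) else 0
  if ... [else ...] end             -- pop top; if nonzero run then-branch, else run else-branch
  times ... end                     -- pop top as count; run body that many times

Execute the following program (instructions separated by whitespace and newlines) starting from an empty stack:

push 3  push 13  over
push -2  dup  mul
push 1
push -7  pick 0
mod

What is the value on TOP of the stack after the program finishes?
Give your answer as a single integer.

After 'push 3': [3]
After 'push 13': [3, 13]
After 'over': [3, 13, 3]
After 'push -2': [3, 13, 3, -2]
After 'dup': [3, 13, 3, -2, -2]
After 'mul': [3, 13, 3, 4]
After 'push 1': [3, 13, 3, 4, 1]
After 'push -7': [3, 13, 3, 4, 1, -7]
After 'pick 0': [3, 13, 3, 4, 1, -7, -7]
After 'mod': [3, 13, 3, 4, 1, 0]

Answer: 0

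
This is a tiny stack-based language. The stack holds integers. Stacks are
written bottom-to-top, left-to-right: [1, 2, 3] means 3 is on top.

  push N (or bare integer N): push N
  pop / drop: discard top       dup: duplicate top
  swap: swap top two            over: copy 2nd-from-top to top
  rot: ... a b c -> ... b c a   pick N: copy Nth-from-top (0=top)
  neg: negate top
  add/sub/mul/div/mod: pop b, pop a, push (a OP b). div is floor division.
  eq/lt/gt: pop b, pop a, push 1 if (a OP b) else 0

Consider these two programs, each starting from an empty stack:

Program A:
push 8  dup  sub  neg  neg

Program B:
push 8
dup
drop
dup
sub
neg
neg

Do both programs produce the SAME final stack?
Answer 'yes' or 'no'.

Program A trace:
  After 'push 8': [8]
  After 'dup': [8, 8]
  After 'sub': [0]
  After 'neg': [0]
  After 'neg': [0]
Program A final stack: [0]

Program B trace:
  After 'push 8': [8]
  After 'dup': [8, 8]
  After 'drop': [8]
  After 'dup': [8, 8]
  After 'sub': [0]
  After 'neg': [0]
  After 'neg': [0]
Program B final stack: [0]
Same: yes

Answer: yes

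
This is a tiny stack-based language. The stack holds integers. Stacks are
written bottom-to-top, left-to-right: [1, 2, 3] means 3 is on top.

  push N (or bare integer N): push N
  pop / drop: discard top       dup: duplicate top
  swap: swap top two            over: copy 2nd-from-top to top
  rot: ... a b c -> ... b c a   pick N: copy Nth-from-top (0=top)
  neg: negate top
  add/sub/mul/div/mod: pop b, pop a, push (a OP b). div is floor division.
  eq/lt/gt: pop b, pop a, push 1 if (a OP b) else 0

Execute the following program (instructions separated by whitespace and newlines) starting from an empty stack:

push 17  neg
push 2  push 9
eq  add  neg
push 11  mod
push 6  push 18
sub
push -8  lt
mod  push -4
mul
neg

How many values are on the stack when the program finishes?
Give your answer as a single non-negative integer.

Answer: 1

Derivation:
After 'push 17': stack = [17] (depth 1)
After 'neg': stack = [-17] (depth 1)
After 'push 2': stack = [-17, 2] (depth 2)
After 'push 9': stack = [-17, 2, 9] (depth 3)
After 'eq': stack = [-17, 0] (depth 2)
After 'add': stack = [-17] (depth 1)
After 'neg': stack = [17] (depth 1)
After 'push 11': stack = [17, 11] (depth 2)
After 'mod': stack = [6] (depth 1)
After 'push 6': stack = [6, 6] (depth 2)
After 'push 18': stack = [6, 6, 18] (depth 3)
After 'sub': stack = [6, -12] (depth 2)
After 'push -8': stack = [6, -12, -8] (depth 3)
After 'lt': stack = [6, 1] (depth 2)
After 'mod': stack = [0] (depth 1)
After 'push -4': stack = [0, -4] (depth 2)
After 'mul': stack = [0] (depth 1)
After 'neg': stack = [0] (depth 1)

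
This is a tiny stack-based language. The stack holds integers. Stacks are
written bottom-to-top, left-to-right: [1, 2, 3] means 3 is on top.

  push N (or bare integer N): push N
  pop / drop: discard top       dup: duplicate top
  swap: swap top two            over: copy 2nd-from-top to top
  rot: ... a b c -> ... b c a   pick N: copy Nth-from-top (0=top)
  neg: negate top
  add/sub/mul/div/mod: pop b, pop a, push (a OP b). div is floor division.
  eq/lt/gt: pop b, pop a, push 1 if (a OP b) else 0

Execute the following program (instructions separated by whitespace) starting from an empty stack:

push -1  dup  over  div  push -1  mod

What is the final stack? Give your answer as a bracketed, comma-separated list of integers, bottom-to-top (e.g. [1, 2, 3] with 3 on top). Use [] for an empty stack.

After 'push -1': [-1]
After 'dup': [-1, -1]
After 'over': [-1, -1, -1]
After 'div': [-1, 1]
After 'push -1': [-1, 1, -1]
After 'mod': [-1, 0]

Answer: [-1, 0]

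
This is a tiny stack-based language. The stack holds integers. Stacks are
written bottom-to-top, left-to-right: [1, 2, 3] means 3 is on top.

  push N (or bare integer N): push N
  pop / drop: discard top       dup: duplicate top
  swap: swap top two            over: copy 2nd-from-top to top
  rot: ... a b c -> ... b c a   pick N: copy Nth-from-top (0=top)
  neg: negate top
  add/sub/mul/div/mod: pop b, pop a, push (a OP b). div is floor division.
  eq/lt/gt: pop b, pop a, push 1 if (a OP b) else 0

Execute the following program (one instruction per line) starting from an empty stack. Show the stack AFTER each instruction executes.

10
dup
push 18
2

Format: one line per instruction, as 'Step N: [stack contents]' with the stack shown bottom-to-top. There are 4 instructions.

Step 1: [10]
Step 2: [10, 10]
Step 3: [10, 10, 18]
Step 4: [10, 10, 18, 2]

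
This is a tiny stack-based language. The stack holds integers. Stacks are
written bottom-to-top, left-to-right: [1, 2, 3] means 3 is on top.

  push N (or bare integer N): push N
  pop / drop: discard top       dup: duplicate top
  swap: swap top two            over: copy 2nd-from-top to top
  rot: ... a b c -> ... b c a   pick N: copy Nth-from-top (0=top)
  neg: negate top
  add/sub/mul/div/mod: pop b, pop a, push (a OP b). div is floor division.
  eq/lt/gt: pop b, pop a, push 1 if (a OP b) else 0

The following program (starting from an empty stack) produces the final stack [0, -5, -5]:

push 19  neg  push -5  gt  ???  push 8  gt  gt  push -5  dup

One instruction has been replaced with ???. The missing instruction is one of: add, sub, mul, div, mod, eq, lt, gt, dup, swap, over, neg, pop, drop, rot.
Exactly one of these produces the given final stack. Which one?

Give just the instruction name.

Answer: dup

Derivation:
Stack before ???: [0]
Stack after ???:  [0, 0]
The instruction that transforms [0] -> [0, 0] is: dup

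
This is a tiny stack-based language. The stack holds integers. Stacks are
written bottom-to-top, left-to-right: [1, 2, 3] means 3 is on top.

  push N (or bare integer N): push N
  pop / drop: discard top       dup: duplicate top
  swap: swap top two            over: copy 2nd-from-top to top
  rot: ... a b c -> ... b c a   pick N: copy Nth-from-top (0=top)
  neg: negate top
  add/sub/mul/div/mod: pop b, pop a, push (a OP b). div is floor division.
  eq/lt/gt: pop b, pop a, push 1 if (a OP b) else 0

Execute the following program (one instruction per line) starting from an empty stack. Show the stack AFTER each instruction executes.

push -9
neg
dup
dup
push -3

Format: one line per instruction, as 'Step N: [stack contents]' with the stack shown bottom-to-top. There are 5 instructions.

Step 1: [-9]
Step 2: [9]
Step 3: [9, 9]
Step 4: [9, 9, 9]
Step 5: [9, 9, 9, -3]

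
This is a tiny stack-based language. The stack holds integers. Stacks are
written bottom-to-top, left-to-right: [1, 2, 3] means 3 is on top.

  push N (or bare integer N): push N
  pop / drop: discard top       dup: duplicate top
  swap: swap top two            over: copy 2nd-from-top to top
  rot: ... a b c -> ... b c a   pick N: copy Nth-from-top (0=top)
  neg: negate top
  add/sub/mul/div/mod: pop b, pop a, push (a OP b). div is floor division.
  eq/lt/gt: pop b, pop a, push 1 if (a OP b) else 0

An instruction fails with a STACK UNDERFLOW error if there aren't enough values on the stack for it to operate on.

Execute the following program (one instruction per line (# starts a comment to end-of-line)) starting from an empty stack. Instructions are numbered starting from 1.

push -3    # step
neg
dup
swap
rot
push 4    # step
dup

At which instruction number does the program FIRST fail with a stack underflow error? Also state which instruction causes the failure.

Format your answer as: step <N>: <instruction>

Step 1 ('push -3'): stack = [-3], depth = 1
Step 2 ('neg'): stack = [3], depth = 1
Step 3 ('dup'): stack = [3, 3], depth = 2
Step 4 ('swap'): stack = [3, 3], depth = 2
Step 5 ('rot'): needs 3 value(s) but depth is 2 — STACK UNDERFLOW

Answer: step 5: rot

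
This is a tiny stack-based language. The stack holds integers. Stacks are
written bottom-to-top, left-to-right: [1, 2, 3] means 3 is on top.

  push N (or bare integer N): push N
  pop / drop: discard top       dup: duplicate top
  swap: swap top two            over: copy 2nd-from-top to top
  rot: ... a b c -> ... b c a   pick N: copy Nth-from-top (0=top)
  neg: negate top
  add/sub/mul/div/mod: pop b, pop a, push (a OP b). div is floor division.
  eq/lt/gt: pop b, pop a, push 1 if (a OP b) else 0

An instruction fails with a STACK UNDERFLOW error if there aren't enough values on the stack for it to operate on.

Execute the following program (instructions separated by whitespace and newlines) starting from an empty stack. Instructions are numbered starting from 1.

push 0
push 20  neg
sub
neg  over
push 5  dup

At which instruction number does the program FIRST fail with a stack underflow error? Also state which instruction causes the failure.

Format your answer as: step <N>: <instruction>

Step 1 ('push 0'): stack = [0], depth = 1
Step 2 ('push 20'): stack = [0, 20], depth = 2
Step 3 ('neg'): stack = [0, -20], depth = 2
Step 4 ('sub'): stack = [20], depth = 1
Step 5 ('neg'): stack = [-20], depth = 1
Step 6 ('over'): needs 2 value(s) but depth is 1 — STACK UNDERFLOW

Answer: step 6: over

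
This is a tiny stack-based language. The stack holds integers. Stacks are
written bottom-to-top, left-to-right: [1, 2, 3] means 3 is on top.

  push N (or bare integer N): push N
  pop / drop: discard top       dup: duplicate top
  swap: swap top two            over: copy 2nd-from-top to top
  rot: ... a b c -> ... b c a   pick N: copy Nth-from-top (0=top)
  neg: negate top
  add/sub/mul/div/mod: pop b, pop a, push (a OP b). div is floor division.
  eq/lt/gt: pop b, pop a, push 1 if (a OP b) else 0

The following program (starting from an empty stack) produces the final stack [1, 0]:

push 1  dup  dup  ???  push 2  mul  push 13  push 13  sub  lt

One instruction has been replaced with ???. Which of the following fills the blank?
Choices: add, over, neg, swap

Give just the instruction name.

Answer: add

Derivation:
Stack before ???: [1, 1, 1]
Stack after ???:  [1, 2]
Checking each choice:
  add: MATCH
  over: produces [1, 1, 1, 0]
  neg: produces [1, 1, 1]
  swap: produces [1, 1, 0]


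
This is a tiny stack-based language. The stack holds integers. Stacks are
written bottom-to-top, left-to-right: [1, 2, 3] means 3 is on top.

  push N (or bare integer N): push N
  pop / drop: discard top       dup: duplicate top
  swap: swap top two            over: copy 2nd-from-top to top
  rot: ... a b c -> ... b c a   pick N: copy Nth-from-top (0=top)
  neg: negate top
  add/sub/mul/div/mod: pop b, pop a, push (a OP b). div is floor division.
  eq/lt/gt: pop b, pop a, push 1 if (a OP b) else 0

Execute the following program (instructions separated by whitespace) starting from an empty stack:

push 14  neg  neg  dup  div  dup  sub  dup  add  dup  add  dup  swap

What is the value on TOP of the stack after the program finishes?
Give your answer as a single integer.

Answer: 0

Derivation:
After 'push 14': [14]
After 'neg': [-14]
After 'neg': [14]
After 'dup': [14, 14]
After 'div': [1]
After 'dup': [1, 1]
After 'sub': [0]
After 'dup': [0, 0]
After 'add': [0]
After 'dup': [0, 0]
After 'add': [0]
After 'dup': [0, 0]
After 'swap': [0, 0]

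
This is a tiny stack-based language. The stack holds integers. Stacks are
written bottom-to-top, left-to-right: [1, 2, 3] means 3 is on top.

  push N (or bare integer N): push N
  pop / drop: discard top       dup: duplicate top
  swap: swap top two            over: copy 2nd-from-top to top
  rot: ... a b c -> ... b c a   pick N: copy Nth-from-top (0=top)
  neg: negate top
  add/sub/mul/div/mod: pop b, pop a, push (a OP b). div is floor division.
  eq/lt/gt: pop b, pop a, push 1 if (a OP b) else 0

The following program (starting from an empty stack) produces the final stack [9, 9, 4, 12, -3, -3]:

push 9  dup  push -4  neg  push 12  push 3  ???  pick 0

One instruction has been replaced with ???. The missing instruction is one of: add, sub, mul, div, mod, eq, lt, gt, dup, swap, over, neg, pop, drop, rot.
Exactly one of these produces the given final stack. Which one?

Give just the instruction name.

Stack before ???: [9, 9, 4, 12, 3]
Stack after ???:  [9, 9, 4, 12, -3]
The instruction that transforms [9, 9, 4, 12, 3] -> [9, 9, 4, 12, -3] is: neg

Answer: neg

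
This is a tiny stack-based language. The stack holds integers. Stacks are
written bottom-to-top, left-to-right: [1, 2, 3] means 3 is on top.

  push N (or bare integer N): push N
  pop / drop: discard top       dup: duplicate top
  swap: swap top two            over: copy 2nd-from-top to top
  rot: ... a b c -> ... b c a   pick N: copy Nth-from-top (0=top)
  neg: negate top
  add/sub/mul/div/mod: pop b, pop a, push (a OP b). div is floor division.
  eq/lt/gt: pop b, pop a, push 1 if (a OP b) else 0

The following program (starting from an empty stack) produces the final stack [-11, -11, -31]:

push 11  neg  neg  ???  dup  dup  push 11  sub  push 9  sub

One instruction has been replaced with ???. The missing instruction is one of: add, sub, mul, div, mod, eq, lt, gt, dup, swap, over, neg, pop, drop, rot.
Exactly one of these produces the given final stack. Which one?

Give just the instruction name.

Answer: neg

Derivation:
Stack before ???: [11]
Stack after ???:  [-11]
The instruction that transforms [11] -> [-11] is: neg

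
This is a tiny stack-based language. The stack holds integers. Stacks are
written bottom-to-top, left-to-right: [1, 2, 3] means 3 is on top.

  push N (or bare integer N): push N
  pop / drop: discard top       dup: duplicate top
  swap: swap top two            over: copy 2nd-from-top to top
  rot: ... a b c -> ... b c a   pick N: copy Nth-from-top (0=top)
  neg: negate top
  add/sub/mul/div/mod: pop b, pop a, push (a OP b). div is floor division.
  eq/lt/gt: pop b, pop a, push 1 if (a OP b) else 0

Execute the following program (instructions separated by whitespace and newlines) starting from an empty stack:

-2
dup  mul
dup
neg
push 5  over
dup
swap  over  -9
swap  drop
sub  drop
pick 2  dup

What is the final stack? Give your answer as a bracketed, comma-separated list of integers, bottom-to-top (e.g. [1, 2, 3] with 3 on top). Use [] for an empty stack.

After 'push -2': [-2]
After 'dup': [-2, -2]
After 'mul': [4]
After 'dup': [4, 4]
After 'neg': [4, -4]
After 'push 5': [4, -4, 5]
After 'over': [4, -4, 5, -4]
After 'dup': [4, -4, 5, -4, -4]
After 'swap': [4, -4, 5, -4, -4]
After 'over': [4, -4, 5, -4, -4, -4]
After 'push -9': [4, -4, 5, -4, -4, -4, -9]
After 'swap': [4, -4, 5, -4, -4, -9, -4]
After 'drop': [4, -4, 5, -4, -4, -9]
After 'sub': [4, -4, 5, -4, 5]
After 'drop': [4, -4, 5, -4]
After 'pick 2': [4, -4, 5, -4, -4]
After 'dup': [4, -4, 5, -4, -4, -4]

Answer: [4, -4, 5, -4, -4, -4]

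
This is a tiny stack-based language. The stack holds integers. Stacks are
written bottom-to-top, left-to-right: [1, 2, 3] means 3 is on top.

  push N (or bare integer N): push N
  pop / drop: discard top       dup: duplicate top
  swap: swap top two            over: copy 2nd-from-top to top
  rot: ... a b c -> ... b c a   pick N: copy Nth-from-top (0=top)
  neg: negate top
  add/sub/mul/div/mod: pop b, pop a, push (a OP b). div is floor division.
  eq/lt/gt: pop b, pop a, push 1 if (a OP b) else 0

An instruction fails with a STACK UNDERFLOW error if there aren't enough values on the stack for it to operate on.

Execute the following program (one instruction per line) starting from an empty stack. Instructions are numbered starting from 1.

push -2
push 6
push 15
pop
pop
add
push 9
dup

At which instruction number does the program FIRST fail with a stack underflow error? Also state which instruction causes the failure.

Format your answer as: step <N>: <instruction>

Answer: step 6: add

Derivation:
Step 1 ('push -2'): stack = [-2], depth = 1
Step 2 ('push 6'): stack = [-2, 6], depth = 2
Step 3 ('push 15'): stack = [-2, 6, 15], depth = 3
Step 4 ('pop'): stack = [-2, 6], depth = 2
Step 5 ('pop'): stack = [-2], depth = 1
Step 6 ('add'): needs 2 value(s) but depth is 1 — STACK UNDERFLOW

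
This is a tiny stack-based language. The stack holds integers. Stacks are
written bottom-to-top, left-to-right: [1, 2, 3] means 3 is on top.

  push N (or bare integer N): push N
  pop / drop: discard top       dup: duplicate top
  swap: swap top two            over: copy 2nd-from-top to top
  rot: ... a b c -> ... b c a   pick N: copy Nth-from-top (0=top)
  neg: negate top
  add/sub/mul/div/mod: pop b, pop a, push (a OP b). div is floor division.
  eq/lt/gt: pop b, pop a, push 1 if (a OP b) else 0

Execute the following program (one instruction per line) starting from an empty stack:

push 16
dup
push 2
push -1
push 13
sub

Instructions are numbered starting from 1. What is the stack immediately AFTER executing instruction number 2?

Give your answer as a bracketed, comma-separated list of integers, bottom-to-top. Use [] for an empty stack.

Step 1 ('push 16'): [16]
Step 2 ('dup'): [16, 16]

Answer: [16, 16]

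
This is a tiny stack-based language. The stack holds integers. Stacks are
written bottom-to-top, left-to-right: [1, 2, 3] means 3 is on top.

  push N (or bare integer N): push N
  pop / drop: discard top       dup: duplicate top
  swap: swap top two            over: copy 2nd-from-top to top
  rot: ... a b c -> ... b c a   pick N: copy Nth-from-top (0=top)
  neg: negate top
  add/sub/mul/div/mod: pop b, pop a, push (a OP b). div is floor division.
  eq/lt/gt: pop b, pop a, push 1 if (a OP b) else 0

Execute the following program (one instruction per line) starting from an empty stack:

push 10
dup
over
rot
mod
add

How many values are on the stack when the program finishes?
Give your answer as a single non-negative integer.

After 'push 10': stack = [10] (depth 1)
After 'dup': stack = [10, 10] (depth 2)
After 'over': stack = [10, 10, 10] (depth 3)
After 'rot': stack = [10, 10, 10] (depth 3)
After 'mod': stack = [10, 0] (depth 2)
After 'add': stack = [10] (depth 1)

Answer: 1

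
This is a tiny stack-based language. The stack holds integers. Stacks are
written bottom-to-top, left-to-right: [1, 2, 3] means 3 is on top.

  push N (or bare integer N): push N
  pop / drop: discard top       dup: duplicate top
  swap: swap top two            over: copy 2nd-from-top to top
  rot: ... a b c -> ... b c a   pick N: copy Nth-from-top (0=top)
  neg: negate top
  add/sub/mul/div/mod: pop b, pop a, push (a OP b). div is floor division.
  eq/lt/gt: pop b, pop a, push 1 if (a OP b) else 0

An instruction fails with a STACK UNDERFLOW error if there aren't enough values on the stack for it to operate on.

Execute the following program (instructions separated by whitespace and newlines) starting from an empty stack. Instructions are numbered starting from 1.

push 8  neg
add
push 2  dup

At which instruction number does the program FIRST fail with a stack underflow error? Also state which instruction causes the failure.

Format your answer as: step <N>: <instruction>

Step 1 ('push 8'): stack = [8], depth = 1
Step 2 ('neg'): stack = [-8], depth = 1
Step 3 ('add'): needs 2 value(s) but depth is 1 — STACK UNDERFLOW

Answer: step 3: add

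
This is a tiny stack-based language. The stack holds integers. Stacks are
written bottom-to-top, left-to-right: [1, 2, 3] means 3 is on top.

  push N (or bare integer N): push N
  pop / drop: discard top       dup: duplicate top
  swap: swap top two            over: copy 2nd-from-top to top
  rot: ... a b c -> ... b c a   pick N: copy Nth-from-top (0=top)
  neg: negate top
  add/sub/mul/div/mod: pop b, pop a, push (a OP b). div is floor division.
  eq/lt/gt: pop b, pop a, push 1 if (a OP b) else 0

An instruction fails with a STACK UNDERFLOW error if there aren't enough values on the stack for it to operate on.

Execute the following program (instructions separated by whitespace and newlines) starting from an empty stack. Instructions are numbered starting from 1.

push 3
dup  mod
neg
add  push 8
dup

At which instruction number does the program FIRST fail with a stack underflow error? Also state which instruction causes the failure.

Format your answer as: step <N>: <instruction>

Answer: step 5: add

Derivation:
Step 1 ('push 3'): stack = [3], depth = 1
Step 2 ('dup'): stack = [3, 3], depth = 2
Step 3 ('mod'): stack = [0], depth = 1
Step 4 ('neg'): stack = [0], depth = 1
Step 5 ('add'): needs 2 value(s) but depth is 1 — STACK UNDERFLOW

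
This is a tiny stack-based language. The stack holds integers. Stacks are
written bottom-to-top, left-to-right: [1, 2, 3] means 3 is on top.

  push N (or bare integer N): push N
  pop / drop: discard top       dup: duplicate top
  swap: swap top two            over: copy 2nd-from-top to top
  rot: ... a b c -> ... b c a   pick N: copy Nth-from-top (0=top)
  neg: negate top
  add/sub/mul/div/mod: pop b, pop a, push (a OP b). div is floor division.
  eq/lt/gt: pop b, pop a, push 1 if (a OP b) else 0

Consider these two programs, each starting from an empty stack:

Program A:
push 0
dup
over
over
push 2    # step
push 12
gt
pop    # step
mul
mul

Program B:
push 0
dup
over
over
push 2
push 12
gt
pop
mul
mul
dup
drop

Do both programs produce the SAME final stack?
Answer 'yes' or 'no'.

Answer: yes

Derivation:
Program A trace:
  After 'push 0': [0]
  After 'dup': [0, 0]
  After 'over': [0, 0, 0]
  After 'over': [0, 0, 0, 0]
  After 'push 2': [0, 0, 0, 0, 2]
  After 'push 12': [0, 0, 0, 0, 2, 12]
  After 'gt': [0, 0, 0, 0, 0]
  After 'pop': [0, 0, 0, 0]
  After 'mul': [0, 0, 0]
  After 'mul': [0, 0]
Program A final stack: [0, 0]

Program B trace:
  After 'push 0': [0]
  After 'dup': [0, 0]
  After 'over': [0, 0, 0]
  After 'over': [0, 0, 0, 0]
  After 'push 2': [0, 0, 0, 0, 2]
  After 'push 12': [0, 0, 0, 0, 2, 12]
  After 'gt': [0, 0, 0, 0, 0]
  After 'pop': [0, 0, 0, 0]
  After 'mul': [0, 0, 0]
  After 'mul': [0, 0]
  After 'dup': [0, 0, 0]
  After 'drop': [0, 0]
Program B final stack: [0, 0]
Same: yes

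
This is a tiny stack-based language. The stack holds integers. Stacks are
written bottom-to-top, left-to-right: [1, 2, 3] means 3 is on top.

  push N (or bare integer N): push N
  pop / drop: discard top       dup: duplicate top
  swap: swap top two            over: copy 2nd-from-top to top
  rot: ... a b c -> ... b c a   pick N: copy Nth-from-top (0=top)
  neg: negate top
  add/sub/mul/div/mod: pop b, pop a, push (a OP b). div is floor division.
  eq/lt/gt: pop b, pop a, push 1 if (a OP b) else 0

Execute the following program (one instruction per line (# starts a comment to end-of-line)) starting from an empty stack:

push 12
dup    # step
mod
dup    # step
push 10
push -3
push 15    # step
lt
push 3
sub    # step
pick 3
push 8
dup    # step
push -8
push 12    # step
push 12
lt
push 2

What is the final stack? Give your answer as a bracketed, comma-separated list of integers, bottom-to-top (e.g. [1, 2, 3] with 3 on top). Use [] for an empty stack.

Answer: [0, 0, 10, -2, 0, 8, 8, -8, 0, 2]

Derivation:
After 'push 12': [12]
After 'dup': [12, 12]
After 'mod': [0]
After 'dup': [0, 0]
After 'push 10': [0, 0, 10]
After 'push -3': [0, 0, 10, -3]
After 'push 15': [0, 0, 10, -3, 15]
After 'lt': [0, 0, 10, 1]
After 'push 3': [0, 0, 10, 1, 3]
After 'sub': [0, 0, 10, -2]
After 'pick 3': [0, 0, 10, -2, 0]
After 'push 8': [0, 0, 10, -2, 0, 8]
After 'dup': [0, 0, 10, -2, 0, 8, 8]
After 'push -8': [0, 0, 10, -2, 0, 8, 8, -8]
After 'push 12': [0, 0, 10, -2, 0, 8, 8, -8, 12]
After 'push 12': [0, 0, 10, -2, 0, 8, 8, -8, 12, 12]
After 'lt': [0, 0, 10, -2, 0, 8, 8, -8, 0]
After 'push 2': [0, 0, 10, -2, 0, 8, 8, -8, 0, 2]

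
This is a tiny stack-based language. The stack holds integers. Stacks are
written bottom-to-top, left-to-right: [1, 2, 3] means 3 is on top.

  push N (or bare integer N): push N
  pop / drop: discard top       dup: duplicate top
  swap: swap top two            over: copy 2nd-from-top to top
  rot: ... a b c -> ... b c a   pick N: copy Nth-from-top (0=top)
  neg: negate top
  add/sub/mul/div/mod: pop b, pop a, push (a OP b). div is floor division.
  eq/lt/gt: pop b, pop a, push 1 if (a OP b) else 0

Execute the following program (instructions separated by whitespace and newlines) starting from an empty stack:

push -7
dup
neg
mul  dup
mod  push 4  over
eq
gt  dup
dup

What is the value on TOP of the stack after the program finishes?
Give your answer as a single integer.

After 'push -7': [-7]
After 'dup': [-7, -7]
After 'neg': [-7, 7]
After 'mul': [-49]
After 'dup': [-49, -49]
After 'mod': [0]
After 'push 4': [0, 4]
After 'over': [0, 4, 0]
After 'eq': [0, 0]
After 'gt': [0]
After 'dup': [0, 0]
After 'dup': [0, 0, 0]

Answer: 0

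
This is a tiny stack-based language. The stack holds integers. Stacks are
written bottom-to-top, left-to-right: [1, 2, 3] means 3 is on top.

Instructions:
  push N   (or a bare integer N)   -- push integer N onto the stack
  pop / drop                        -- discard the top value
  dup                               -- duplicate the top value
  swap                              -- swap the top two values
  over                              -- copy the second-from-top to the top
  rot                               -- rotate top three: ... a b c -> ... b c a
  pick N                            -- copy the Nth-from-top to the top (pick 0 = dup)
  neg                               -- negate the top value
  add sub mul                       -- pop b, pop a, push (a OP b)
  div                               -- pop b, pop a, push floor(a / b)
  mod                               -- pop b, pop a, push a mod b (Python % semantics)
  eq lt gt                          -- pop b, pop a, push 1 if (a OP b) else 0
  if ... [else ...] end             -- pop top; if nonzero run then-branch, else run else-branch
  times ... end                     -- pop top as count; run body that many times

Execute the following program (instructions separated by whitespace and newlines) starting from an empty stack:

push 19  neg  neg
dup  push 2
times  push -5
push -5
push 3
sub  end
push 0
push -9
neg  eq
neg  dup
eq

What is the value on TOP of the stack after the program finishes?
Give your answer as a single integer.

Answer: 1

Derivation:
After 'push 19': [19]
After 'neg': [-19]
After 'neg': [19]
After 'dup': [19, 19]
After 'push 2': [19, 19, 2]
After 'times': [19, 19]
After 'push -5': [19, 19, -5]
After 'push -5': [19, 19, -5, -5]
After 'push 3': [19, 19, -5, -5, 3]
After 'sub': [19, 19, -5, -8]
  ...
After 'push -5': [19, 19, -5, -8, -5, -5]
After 'push 3': [19, 19, -5, -8, -5, -5, 3]
After 'sub': [19, 19, -5, -8, -5, -8]
After 'push 0': [19, 19, -5, -8, -5, -8, 0]
After 'push -9': [19, 19, -5, -8, -5, -8, 0, -9]
After 'neg': [19, 19, -5, -8, -5, -8, 0, 9]
After 'eq': [19, 19, -5, -8, -5, -8, 0]
After 'neg': [19, 19, -5, -8, -5, -8, 0]
After 'dup': [19, 19, -5, -8, -5, -8, 0, 0]
After 'eq': [19, 19, -5, -8, -5, -8, 1]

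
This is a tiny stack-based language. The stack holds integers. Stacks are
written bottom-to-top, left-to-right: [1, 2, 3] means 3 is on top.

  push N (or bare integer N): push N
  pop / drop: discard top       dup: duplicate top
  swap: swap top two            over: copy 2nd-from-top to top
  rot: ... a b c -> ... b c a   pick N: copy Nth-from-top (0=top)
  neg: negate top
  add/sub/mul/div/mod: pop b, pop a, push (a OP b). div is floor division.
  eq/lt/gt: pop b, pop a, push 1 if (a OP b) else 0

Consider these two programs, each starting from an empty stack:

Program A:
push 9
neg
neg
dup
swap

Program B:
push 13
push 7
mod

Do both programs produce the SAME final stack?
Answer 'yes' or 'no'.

Answer: no

Derivation:
Program A trace:
  After 'push 9': [9]
  After 'neg': [-9]
  After 'neg': [9]
  After 'dup': [9, 9]
  After 'swap': [9, 9]
Program A final stack: [9, 9]

Program B trace:
  After 'push 13': [13]
  After 'push 7': [13, 7]
  After 'mod': [6]
Program B final stack: [6]
Same: no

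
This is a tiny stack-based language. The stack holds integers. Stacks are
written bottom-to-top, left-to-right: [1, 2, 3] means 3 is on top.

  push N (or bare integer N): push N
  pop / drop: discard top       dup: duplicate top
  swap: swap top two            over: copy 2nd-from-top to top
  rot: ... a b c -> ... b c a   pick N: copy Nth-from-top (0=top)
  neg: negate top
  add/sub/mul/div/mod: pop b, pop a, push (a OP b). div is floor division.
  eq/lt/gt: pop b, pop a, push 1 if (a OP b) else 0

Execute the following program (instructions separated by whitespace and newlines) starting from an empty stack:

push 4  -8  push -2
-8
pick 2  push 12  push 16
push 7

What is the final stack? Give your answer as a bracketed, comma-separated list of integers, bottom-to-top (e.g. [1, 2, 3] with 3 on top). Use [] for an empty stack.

After 'push 4': [4]
After 'push -8': [4, -8]
After 'push -2': [4, -8, -2]
After 'push -8': [4, -8, -2, -8]
After 'pick 2': [4, -8, -2, -8, -8]
After 'push 12': [4, -8, -2, -8, -8, 12]
After 'push 16': [4, -8, -2, -8, -8, 12, 16]
After 'push 7': [4, -8, -2, -8, -8, 12, 16, 7]

Answer: [4, -8, -2, -8, -8, 12, 16, 7]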